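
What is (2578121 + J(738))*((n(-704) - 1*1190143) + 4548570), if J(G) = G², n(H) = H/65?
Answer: 136338078093203/13 ≈ 1.0488e+13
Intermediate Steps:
n(H) = H/65 (n(H) = H*(1/65) = H/65)
(2578121 + J(738))*((n(-704) - 1*1190143) + 4548570) = (2578121 + 738²)*(((1/65)*(-704) - 1*1190143) + 4548570) = (2578121 + 544644)*((-704/65 - 1190143) + 4548570) = 3122765*(-77359999/65 + 4548570) = 3122765*(218297051/65) = 136338078093203/13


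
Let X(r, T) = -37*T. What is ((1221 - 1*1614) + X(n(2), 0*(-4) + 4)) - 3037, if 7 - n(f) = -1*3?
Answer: -3578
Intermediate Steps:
n(f) = 10 (n(f) = 7 - (-1)*3 = 7 - 1*(-3) = 7 + 3 = 10)
((1221 - 1*1614) + X(n(2), 0*(-4) + 4)) - 3037 = ((1221 - 1*1614) - 37*(0*(-4) + 4)) - 3037 = ((1221 - 1614) - 37*(0 + 4)) - 3037 = (-393 - 37*4) - 3037 = (-393 - 148) - 3037 = -541 - 3037 = -3578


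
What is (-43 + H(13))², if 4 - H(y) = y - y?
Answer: 1521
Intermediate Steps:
H(y) = 4 (H(y) = 4 - (y - y) = 4 - 1*0 = 4 + 0 = 4)
(-43 + H(13))² = (-43 + 4)² = (-39)² = 1521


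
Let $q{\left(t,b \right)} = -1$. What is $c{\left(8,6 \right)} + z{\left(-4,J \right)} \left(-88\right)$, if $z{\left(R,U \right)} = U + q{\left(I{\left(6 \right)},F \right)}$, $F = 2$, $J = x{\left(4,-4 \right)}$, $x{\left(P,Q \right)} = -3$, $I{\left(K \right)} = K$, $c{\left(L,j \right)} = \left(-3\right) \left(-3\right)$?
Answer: $361$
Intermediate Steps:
$c{\left(L,j \right)} = 9$
$J = -3$
$z{\left(R,U \right)} = -1 + U$ ($z{\left(R,U \right)} = U - 1 = -1 + U$)
$c{\left(8,6 \right)} + z{\left(-4,J \right)} \left(-88\right) = 9 + \left(-1 - 3\right) \left(-88\right) = 9 - -352 = 9 + 352 = 361$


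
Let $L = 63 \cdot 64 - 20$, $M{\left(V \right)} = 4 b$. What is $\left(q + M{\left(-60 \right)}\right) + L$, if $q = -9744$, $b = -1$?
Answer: $-5736$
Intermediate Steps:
$M{\left(V \right)} = -4$ ($M{\left(V \right)} = 4 \left(-1\right) = -4$)
$L = 4012$ ($L = 4032 - 20 = 4012$)
$\left(q + M{\left(-60 \right)}\right) + L = \left(-9744 - 4\right) + 4012 = -9748 + 4012 = -5736$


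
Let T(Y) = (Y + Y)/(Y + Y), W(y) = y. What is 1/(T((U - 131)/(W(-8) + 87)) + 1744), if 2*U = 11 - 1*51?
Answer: 1/1745 ≈ 0.00057307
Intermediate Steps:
U = -20 (U = (11 - 1*51)/2 = (11 - 51)/2 = (½)*(-40) = -20)
T(Y) = 1 (T(Y) = (2*Y)/((2*Y)) = (2*Y)*(1/(2*Y)) = 1)
1/(T((U - 131)/(W(-8) + 87)) + 1744) = 1/(1 + 1744) = 1/1745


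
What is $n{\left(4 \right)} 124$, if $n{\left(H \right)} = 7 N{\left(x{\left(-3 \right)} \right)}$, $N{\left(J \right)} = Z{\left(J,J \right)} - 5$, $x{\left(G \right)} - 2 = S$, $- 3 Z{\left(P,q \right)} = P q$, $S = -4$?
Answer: $- \frac{16492}{3} \approx -5497.3$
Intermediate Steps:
$Z{\left(P,q \right)} = - \frac{P q}{3}$
$x{\left(G \right)} = -2$ ($x{\left(G \right)} = 2 - 4 = -2$)
$N{\left(J \right)} = -5 - \frac{J^{2}}{3}$ ($N{\left(J \right)} = - \frac{J J}{3} - 5 = - \frac{J^{2}}{3} - 5 = -5 - \frac{J^{2}}{3}$)
$n{\left(H \right)} = - \frac{133}{3}$ ($n{\left(H \right)} = 7 \left(-5 - \frac{\left(-2\right)^{2}}{3}\right) = 7 \left(-5 - \frac{4}{3}\right) = 7 \left(- \frac{19}{3}\right) = - \frac{133}{3}$)
$n{\left(4 \right)} 124 = \left(- \frac{133}{3}\right) 124 = - \frac{16492}{3}$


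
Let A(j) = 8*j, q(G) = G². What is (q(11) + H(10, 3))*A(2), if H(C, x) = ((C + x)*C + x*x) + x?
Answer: 4208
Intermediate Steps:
H(C, x) = x + x² + C*(C + x) (H(C, x) = (C*(C + x) + x²) + x = (x² + C*(C + x)) + x = x + x² + C*(C + x))
(q(11) + H(10, 3))*A(2) = (11² + (3 + 10² + 3² + 10*3))*(8*2) = (121 + (3 + 100 + 9 + 30))*16 = (121 + 142)*16 = 263*16 = 4208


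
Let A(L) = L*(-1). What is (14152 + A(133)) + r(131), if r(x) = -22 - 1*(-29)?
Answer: 14026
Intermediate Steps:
r(x) = 7 (r(x) = -22 + 29 = 7)
A(L) = -L
(14152 + A(133)) + r(131) = (14152 - 1*133) + 7 = (14152 - 133) + 7 = 14019 + 7 = 14026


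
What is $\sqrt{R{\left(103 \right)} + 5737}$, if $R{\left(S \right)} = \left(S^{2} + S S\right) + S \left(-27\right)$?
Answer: $3 \sqrt{2686} \approx 155.48$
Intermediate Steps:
$R{\left(S \right)} = - 27 S + 2 S^{2}$ ($R{\left(S \right)} = \left(S^{2} + S^{2}\right) - 27 S = 2 S^{2} - 27 S = - 27 S + 2 S^{2}$)
$\sqrt{R{\left(103 \right)} + 5737} = \sqrt{103 \left(-27 + 2 \cdot 103\right) + 5737} = \sqrt{103 \left(-27 + 206\right) + 5737} = \sqrt{103 \cdot 179 + 5737} = \sqrt{18437 + 5737} = \sqrt{24174} = 3 \sqrt{2686}$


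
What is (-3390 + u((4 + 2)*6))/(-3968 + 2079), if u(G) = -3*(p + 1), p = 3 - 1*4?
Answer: 3390/1889 ≈ 1.7946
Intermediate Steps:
p = -1 (p = 3 - 4 = -1)
u(G) = 0 (u(G) = -3*(-1 + 1) = -3*0 = 0)
(-3390 + u((4 + 2)*6))/(-3968 + 2079) = (-3390 + 0)/(-3968 + 2079) = -3390/(-1889) = -3390*(-1/1889) = 3390/1889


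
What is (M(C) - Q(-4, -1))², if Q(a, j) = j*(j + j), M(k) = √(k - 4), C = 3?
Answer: (2 - I)² ≈ 3.0 - 4.0*I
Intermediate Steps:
M(k) = √(-4 + k)
Q(a, j) = 2*j² (Q(a, j) = j*(2*j) = 2*j²)
(M(C) - Q(-4, -1))² = (√(-4 + 3) - 2*(-1)²)² = (√(-1) - 2)² = (I - 1*2)² = (I - 2)² = (-2 + I)²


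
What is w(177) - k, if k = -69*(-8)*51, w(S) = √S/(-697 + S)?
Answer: -28152 - √177/520 ≈ -28152.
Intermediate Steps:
w(S) = √S/(-697 + S)
k = 28152 (k = 552*51 = 28152)
w(177) - k = √177/(-697 + 177) - 1*28152 = √177/(-520) - 28152 = √177*(-1/520) - 28152 = -√177/520 - 28152 = -28152 - √177/520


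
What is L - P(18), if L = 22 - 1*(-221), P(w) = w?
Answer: 225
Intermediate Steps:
L = 243 (L = 22 + 221 = 243)
L - P(18) = 243 - 1*18 = 243 - 18 = 225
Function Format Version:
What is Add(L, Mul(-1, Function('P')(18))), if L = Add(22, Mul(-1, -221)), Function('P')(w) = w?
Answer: 225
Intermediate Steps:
L = 243 (L = Add(22, 221) = 243)
Add(L, Mul(-1, Function('P')(18))) = Add(243, Mul(-1, 18)) = Add(243, -18) = 225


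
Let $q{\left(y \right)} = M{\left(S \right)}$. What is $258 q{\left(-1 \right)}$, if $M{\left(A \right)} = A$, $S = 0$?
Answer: $0$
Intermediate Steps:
$q{\left(y \right)} = 0$
$258 q{\left(-1 \right)} = 258 \cdot 0 = 0$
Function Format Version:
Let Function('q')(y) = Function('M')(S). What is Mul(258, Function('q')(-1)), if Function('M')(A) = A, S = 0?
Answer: 0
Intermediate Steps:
Function('q')(y) = 0
Mul(258, Function('q')(-1)) = Mul(258, 0) = 0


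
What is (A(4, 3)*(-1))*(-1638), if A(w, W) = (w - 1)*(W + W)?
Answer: 29484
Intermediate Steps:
A(w, W) = 2*W*(-1 + w) (A(w, W) = (-1 + w)*(2*W) = 2*W*(-1 + w))
(A(4, 3)*(-1))*(-1638) = ((2*3*(-1 + 4))*(-1))*(-1638) = ((2*3*3)*(-1))*(-1638) = (18*(-1))*(-1638) = -18*(-1638) = 29484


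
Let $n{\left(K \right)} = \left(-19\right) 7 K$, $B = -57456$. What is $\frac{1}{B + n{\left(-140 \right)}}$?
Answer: $- \frac{1}{38836} \approx -2.5749 \cdot 10^{-5}$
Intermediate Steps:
$n{\left(K \right)} = - 133 K$
$\frac{1}{B + n{\left(-140 \right)}} = \frac{1}{-57456 - -18620} = \frac{1}{-57456 + 18620} = \frac{1}{-38836} = - \frac{1}{38836}$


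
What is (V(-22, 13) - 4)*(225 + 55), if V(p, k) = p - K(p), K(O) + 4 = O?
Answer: 0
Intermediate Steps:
K(O) = -4 + O
V(p, k) = 4 (V(p, k) = p - (-4 + p) = p + (4 - p) = 4)
(V(-22, 13) - 4)*(225 + 55) = (4 - 4)*(225 + 55) = 0*280 = 0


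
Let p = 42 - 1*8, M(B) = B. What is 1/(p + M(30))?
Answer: 1/64 ≈ 0.015625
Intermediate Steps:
p = 34 (p = 42 - 8 = 34)
1/(p + M(30)) = 1/(34 + 30) = 1/64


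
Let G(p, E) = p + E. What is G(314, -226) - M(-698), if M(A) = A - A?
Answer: 88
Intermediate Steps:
G(p, E) = E + p
M(A) = 0
G(314, -226) - M(-698) = (-226 + 314) - 1*0 = 88 + 0 = 88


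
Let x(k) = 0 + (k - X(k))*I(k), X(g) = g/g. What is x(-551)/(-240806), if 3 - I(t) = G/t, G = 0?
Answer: 828/120403 ≈ 0.0068769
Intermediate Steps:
I(t) = 3 (I(t) = 3 - 0/t = 3 - 1*0 = 3 + 0 = 3)
X(g) = 1
x(k) = -3 + 3*k (x(k) = 0 + (k - 1*1)*3 = 0 + (k - 1)*3 = 0 + (-1 + k)*3 = 0 + (-3 + 3*k) = -3 + 3*k)
x(-551)/(-240806) = (-3 + 3*(-551))/(-240806) = (-3 - 1653)*(-1/240806) = -1656*(-1/240806) = 828/120403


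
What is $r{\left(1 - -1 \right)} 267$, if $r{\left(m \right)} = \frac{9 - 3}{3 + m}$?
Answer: $\frac{1602}{5} \approx 320.4$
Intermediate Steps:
$r{\left(m \right)} = \frac{6}{3 + m}$
$r{\left(1 - -1 \right)} 267 = \frac{6}{3 + \left(1 - -1\right)} 267 = \frac{6}{3 + \left(1 + 1\right)} 267 = \frac{6}{3 + 2} \cdot 267 = \frac{6}{5} \cdot 267 = \frac{1602}{5}$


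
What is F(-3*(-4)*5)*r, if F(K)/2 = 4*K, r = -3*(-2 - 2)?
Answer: 5760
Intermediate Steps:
r = 12 (r = -3*(-4) = 12)
F(K) = 8*K (F(K) = 2*(4*K) = 8*K)
F(-3*(-4)*5)*r = (8*(-3*(-4)*5))*12 = (8*(12*5))*12 = (8*60)*12 = 480*12 = 5760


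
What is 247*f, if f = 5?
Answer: 1235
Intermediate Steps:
247*f = 247*5 = 1235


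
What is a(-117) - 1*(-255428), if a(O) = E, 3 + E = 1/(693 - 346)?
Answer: 88632476/347 ≈ 2.5543e+5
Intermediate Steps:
E = -1040/347 (E = -3 + 1/(693 - 346) = -3 + 1/347 = -1040/347 ≈ -2.9971)
a(O) = -1040/347
a(-117) - 1*(-255428) = -1040/347 - 1*(-255428) = -1040/347 + 255428 = 88632476/347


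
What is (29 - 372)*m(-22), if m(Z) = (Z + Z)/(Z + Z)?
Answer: -343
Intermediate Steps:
m(Z) = 1 (m(Z) = (2*Z)/((2*Z)) = (2*Z)*(1/(2*Z)) = 1)
(29 - 372)*m(-22) = (29 - 372)*1 = -343*1 = -343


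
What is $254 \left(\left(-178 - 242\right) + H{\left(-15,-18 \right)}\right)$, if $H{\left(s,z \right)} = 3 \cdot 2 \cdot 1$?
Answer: $-105156$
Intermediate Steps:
$H{\left(s,z \right)} = 6$ ($H{\left(s,z \right)} = 6 \cdot 1 = 6$)
$254 \left(\left(-178 - 242\right) + H{\left(-15,-18 \right)}\right) = 254 \left(\left(-178 - 242\right) + 6\right) = 254 \left(-420 + 6\right) = 254 \left(-414\right) = -105156$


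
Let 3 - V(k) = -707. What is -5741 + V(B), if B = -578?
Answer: -5031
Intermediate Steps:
V(k) = 710 (V(k) = 3 - 1*(-707) = 3 + 707 = 710)
-5741 + V(B) = -5741 + 710 = -5031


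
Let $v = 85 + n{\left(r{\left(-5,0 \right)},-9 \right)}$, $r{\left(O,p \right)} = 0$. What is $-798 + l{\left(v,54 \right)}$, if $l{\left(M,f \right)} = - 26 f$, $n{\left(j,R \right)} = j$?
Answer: $-2202$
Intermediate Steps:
$v = 85$ ($v = 85 + 0 = 85$)
$-798 + l{\left(v,54 \right)} = -798 - 1404 = -2202$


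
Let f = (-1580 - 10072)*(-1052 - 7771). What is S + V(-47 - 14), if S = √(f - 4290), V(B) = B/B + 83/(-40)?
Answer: -43/40 + √102801306 ≈ 10138.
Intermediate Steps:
V(B) = -43/40 (V(B) = 1 + 83*(-1/40) = 1 - 83/40 = -43/40)
f = 102805596 (f = -11652*(-8823) = 102805596)
S = √102801306 (S = √(102805596 - 4290) = √102801306 ≈ 10139.)
S + V(-47 - 14) = √102801306 - 43/40 = -43/40 + √102801306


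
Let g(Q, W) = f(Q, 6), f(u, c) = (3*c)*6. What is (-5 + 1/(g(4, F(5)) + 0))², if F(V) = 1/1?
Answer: 290521/11664 ≈ 24.908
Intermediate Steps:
f(u, c) = 18*c
F(V) = 1
g(Q, W) = 108 (g(Q, W) = 18*6 = 108)
(-5 + 1/(g(4, F(5)) + 0))² = (-5 + 1/(108 + 0))² = (-5 + 1/108)² = (-539/108)² = 290521/11664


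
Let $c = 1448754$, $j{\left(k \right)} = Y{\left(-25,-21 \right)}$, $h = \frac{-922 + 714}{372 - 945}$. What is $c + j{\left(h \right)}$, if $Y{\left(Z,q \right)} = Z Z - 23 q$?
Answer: $1449862$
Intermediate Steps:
$h = \frac{208}{573}$ ($h = - \frac{208}{-573} = \left(-208\right) \left(- \frac{1}{573}\right) = \frac{208}{573} \approx 0.363$)
$Y{\left(Z,q \right)} = Z^{2} - 23 q$
$j{\left(k \right)} = 1108$ ($j{\left(k \right)} = \left(-25\right)^{2} - -483 = 625 + 483 = 1108$)
$c + j{\left(h \right)} = 1448754 + 1108 = 1449862$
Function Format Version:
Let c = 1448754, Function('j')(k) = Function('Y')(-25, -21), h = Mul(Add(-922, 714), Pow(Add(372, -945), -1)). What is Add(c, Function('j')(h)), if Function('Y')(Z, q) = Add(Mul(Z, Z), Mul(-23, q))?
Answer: 1449862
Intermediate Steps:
h = Rational(208, 573) (h = Mul(-208, Pow(-573, -1)) = Mul(-208, Rational(-1, 573)) = Rational(208, 573) ≈ 0.36300)
Function('Y')(Z, q) = Add(Pow(Z, 2), Mul(-23, q))
Function('j')(k) = 1108 (Function('j')(k) = Add(Pow(-25, 2), Mul(-23, -21)) = Add(625, 483) = 1108)
Add(c, Function('j')(h)) = Add(1448754, 1108) = 1449862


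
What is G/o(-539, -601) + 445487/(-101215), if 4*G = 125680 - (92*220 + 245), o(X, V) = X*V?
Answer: -566595141247/131149943540 ≈ -4.3202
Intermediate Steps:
o(X, V) = V*X
G = 105195/4 (G = (125680 - (92*220 + 245))/4 = (125680 - (20240 + 245))/4 = (125680 - 1*20485)/4 = (125680 - 20485)/4 = (1/4)*105195 = 105195/4 ≈ 26299.)
G/o(-539, -601) + 445487/(-101215) = 105195/(4*((-601*(-539)))) + 445487/(-101215) = (105195/4)/323939 + 445487*(-1/101215) = (105195/4)*(1/323939) - 445487/101215 = 105195/1295756 - 445487/101215 = -566595141247/131149943540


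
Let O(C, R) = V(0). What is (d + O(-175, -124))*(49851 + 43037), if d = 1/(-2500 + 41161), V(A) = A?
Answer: 92888/38661 ≈ 2.4026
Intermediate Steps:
O(C, R) = 0
d = 1/38661 ≈ 2.5866e-5
(d + O(-175, -124))*(49851 + 43037) = (1/38661 + 0)*(49851 + 43037) = (1/38661)*92888 = 92888/38661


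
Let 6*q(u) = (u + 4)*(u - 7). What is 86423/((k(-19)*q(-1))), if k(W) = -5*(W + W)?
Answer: -86423/760 ≈ -113.71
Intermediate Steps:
q(u) = (-7 + u)*(4 + u)/6 (q(u) = ((u + 4)*(u - 7))/6 = ((4 + u)*(-7 + u))/6 = ((-7 + u)*(4 + u))/6 = (-7 + u)*(4 + u)/6)
k(W) = -10*W
86423/((k(-19)*q(-1))) = 86423/(((-10*(-19))*(-14/3 - 1/2*(-1) + (1/6)*(-1)**2))) = 86423/((190*(-14/3 + 1/2 + (1/6)*1))) = 86423/((190*(-14/3 + 1/2 + 1/6))) = 86423/((190*(-4))) = 86423/(-760) = 86423*(-1/760) = -86423/760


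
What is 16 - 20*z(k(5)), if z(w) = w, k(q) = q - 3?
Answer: -24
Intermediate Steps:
k(q) = -3 + q
16 - 20*z(k(5)) = 16 - 20*(-3 + 5) = 16 - 20*2 = 16 - 40 = -24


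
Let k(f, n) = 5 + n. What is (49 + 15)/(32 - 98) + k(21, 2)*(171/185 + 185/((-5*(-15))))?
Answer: 138994/6105 ≈ 22.767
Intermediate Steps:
(49 + 15)/(32 - 98) + k(21, 2)*(171/185 + 185/((-5*(-15)))) = (49 + 15)/(32 - 98) + (5 + 2)*(171/185 + 185/((-5*(-15)))) = 64/(-66) + 7*(171*(1/185) + 185/75) = 64*(-1/66) + 7*(171/185 + 185*(1/75)) = -32/33 + 7*(171/185 + 37/15) = -32/33 + 7*(1882/555) = -32/33 + 13174/555 = 138994/6105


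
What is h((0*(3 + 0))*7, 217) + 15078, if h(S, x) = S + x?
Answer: 15295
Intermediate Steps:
h((0*(3 + 0))*7, 217) + 15078 = ((0*(3 + 0))*7 + 217) + 15078 = ((0*3)*7 + 217) + 15078 = (0*7 + 217) + 15078 = (0 + 217) + 15078 = 217 + 15078 = 15295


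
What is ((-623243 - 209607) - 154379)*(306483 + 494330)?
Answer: -790585817177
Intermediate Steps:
((-623243 - 209607) - 154379)*(306483 + 494330) = (-832850 - 154379)*800813 = -987229*800813 = -790585817177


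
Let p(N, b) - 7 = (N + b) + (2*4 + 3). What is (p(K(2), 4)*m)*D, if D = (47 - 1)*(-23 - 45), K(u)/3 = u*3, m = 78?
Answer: -9759360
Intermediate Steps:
K(u) = 9*u (K(u) = 3*(u*3) = 3*(3*u) = 9*u)
D = -3128 (D = 46*(-68) = -3128)
p(N, b) = 18 + N + b (p(N, b) = 7 + ((N + b) + (2*4 + 3)) = 7 + ((N + b) + (8 + 3)) = 7 + ((N + b) + 11) = 7 + (11 + N + b) = 18 + N + b)
(p(K(2), 4)*m)*D = ((18 + 9*2 + 4)*78)*(-3128) = ((18 + 18 + 4)*78)*(-3128) = (40*78)*(-3128) = 3120*(-3128) = -9759360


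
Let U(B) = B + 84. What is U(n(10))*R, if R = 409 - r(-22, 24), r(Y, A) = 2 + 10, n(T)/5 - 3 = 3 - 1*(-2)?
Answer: 49228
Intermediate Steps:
n(T) = 40 (n(T) = 15 + 5*(3 - 1*(-2)) = 15 + 5*(3 + 2) = 15 + 5*5 = 15 + 25 = 40)
U(B) = 84 + B
r(Y, A) = 12
R = 397 (R = 409 - 1*12 = 409 - 12 = 397)
U(n(10))*R = (84 + 40)*397 = 124*397 = 49228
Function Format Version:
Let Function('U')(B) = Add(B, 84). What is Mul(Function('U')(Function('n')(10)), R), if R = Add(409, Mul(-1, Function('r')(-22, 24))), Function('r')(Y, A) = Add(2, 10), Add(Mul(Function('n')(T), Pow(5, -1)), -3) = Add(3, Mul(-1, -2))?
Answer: 49228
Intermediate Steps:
Function('n')(T) = 40 (Function('n')(T) = Add(15, Mul(5, Add(3, Mul(-1, -2)))) = Add(15, Mul(5, Add(3, 2))) = Add(15, Mul(5, 5)) = Add(15, 25) = 40)
Function('U')(B) = Add(84, B)
Function('r')(Y, A) = 12
R = 397 (R = Add(409, Mul(-1, 12)) = Add(409, -12) = 397)
Mul(Function('U')(Function('n')(10)), R) = Mul(Add(84, 40), 397) = Mul(124, 397) = 49228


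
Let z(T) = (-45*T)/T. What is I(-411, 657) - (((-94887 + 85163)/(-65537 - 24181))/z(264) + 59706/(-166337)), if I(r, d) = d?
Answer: 220726834540819/335777016735 ≈ 657.36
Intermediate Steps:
z(T) = -45
I(-411, 657) - (((-94887 + 85163)/(-65537 - 24181))/z(264) + 59706/(-166337)) = 657 - (((-94887 + 85163)/(-65537 - 24181))/(-45) + 59706/(-166337)) = 657 - (-9724/(-89718)*(-1/45) + 59706*(-1/166337)) = 657 - (-9724*(-1/89718)*(-1/45) - 59706/166337) = 657 - ((4862/44859)*(-1/45) - 59706/166337) = 657 - (-4862/2018655 - 59706/166337) = 657 - 1*(-121334545924/335777016735) = 657 + 121334545924/335777016735 = 220726834540819/335777016735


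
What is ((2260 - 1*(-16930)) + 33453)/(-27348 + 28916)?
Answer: 52643/1568 ≈ 33.573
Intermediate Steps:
((2260 - 1*(-16930)) + 33453)/(-27348 + 28916) = ((2260 + 16930) + 33453)/1568 = (19190 + 33453)*(1/1568) = 52643*(1/1568) = 52643/1568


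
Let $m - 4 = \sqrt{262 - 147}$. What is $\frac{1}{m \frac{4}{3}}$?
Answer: $- \frac{1}{33} + \frac{\sqrt{115}}{132} \approx 0.050938$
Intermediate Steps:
$m = 4 + \sqrt{115}$ ($m = 4 + \sqrt{262 - 147} = 4 + \sqrt{115} \approx 14.724$)
$\frac{1}{m \frac{4}{3}} = \frac{1}{\left(4 + \sqrt{115}\right) \frac{4}{3}} = \frac{1}{\frac{16}{3} + \frac{4 \sqrt{115}}{3}}$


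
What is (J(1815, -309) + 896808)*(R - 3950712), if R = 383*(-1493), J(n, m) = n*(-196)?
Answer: -2446996803108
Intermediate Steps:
J(n, m) = -196*n
R = -571819
(J(1815, -309) + 896808)*(R - 3950712) = (-196*1815 + 896808)*(-571819 - 3950712) = (-355740 + 896808)*(-4522531) = 541068*(-4522531) = -2446996803108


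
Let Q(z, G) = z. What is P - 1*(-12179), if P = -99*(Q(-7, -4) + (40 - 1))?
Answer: 9011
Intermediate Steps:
P = -3168 (P = -99*(-7 + (40 - 1)) = -99*(-7 + 39) = -99*32 = -3168)
P - 1*(-12179) = -3168 - 1*(-12179) = -3168 + 12179 = 9011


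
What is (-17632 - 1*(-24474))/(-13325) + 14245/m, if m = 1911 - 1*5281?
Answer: -42574433/8981050 ≈ -4.7405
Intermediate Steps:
m = -3370 (m = 1911 - 5281 = -3370)
(-17632 - 1*(-24474))/(-13325) + 14245/m = (-17632 - 1*(-24474))/(-13325) + 14245/(-3370) = (-17632 + 24474)*(-1/13325) + 14245*(-1/3370) = 6842*(-1/13325) - 2849/674 = -6842/13325 - 2849/674 = -42574433/8981050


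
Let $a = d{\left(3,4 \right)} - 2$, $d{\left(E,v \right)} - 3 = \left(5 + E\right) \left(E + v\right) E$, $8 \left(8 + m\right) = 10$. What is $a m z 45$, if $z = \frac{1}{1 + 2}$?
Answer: $- \frac{68445}{4} \approx -17111.0$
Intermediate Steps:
$m = - \frac{27}{4}$ ($m = -8 + \frac{1}{8} \cdot 10 = -8 + \frac{5}{4} = - \frac{27}{4} \approx -6.75$)
$z = \frac{1}{3} \approx 0.33333$
$d{\left(E,v \right)} = 3 + E \left(5 + E\right) \left(E + v\right)$ ($d{\left(E,v \right)} = 3 + \left(5 + E\right) \left(E + v\right) E = 3 + \left(5 + E\right) E \left(E + v\right) = 3 + E \left(5 + E\right) \left(E + v\right)$)
$a = 169$ ($a = \left(3 + 3^{3} + 5 \cdot 3^{2} + 4 \cdot 3^{2} + 5 \cdot 3 \cdot 4\right) - 2 = \left(3 + 27 + 5 \cdot 9 + 4 \cdot 9 + 60\right) - 2 = \left(3 + 27 + 45 + 36 + 60\right) - 2 = 171 - 2 = 169$)
$a m z 45 = 169 \left(\left(- \frac{27}{4}\right) \frac{1}{3}\right) 45 = 169 \left(- \frac{9}{4}\right) 45 = \left(- \frac{1521}{4}\right) 45 = - \frac{68445}{4}$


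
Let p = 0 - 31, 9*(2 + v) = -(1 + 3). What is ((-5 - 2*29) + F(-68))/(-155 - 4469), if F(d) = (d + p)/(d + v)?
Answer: 39051/2931616 ≈ 0.013321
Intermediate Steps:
v = -22/9 (v = -2 + (-(1 + 3))/9 = -2 + (-1*4)/9 = -2 + (⅑)*(-4) = -2 - 4/9 = -22/9 ≈ -2.4444)
p = -31
F(d) = (-31 + d)/(-22/9 + d) (F(d) = (d - 31)/(d - 22/9) = (-31 + d)/(-22/9 + d))
((-5 - 2*29) + F(-68))/(-155 - 4469) = ((-5 - 2*29) + 9*(-31 - 68)/(-22 + 9*(-68)))/(-155 - 4469) = ((-5 - 58) + 9*(-99)/(-22 - 612))/(-4624) = (-63 + 9*(-99)/(-634))*(-1/4624) = (-63 + 9*(-1/634)*(-99))*(-1/4624) = (-63 + 891/634)*(-1/4624) = -39051/634*(-1/4624) = 39051/2931616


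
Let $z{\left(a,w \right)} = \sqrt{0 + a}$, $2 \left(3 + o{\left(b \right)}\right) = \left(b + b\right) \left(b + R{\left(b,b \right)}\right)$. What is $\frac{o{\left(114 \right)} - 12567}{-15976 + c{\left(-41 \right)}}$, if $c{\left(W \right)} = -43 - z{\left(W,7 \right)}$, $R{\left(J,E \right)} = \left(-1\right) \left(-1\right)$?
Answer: $- \frac{1441710}{42768067} + \frac{90 i \sqrt{41}}{42768067} \approx -0.03371 + 1.3475 \cdot 10^{-5} i$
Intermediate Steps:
$R{\left(J,E \right)} = 1$
$o{\left(b \right)} = -3 + b \left(1 + b\right)$ ($o{\left(b \right)} = -3 + \frac{\left(b + b\right) \left(b + 1\right)}{2} = -3 + \frac{2 b \left(1 + b\right)}{2} = -3 + b \left(1 + b\right)$)
$z{\left(a,w \right)} = \sqrt{a}$
$c{\left(W \right)} = -43 - \sqrt{W}$
$\frac{o{\left(114 \right)} - 12567}{-15976 + c{\left(-41 \right)}} = \frac{\left(-3 + 114 + 114^{2}\right) - 12567}{-15976 - \left(43 + \sqrt{-41}\right)} = \frac{\left(-3 + 114 + 12996\right) - 12567}{-15976 - \left(43 + i \sqrt{41}\right)} = \frac{13107 - 12567}{-15976 - \left(43 + i \sqrt{41}\right)} = \frac{540}{-16019 - i \sqrt{41}}$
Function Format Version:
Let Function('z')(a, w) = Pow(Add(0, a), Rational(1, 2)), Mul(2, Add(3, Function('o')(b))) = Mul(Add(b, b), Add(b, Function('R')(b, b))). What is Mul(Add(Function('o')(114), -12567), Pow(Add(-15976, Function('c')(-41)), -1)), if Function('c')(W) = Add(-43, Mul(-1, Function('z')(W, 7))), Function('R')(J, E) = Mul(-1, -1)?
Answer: Add(Rational(-1441710, 42768067), Mul(Rational(90, 42768067), I, Pow(41, Rational(1, 2)))) ≈ Add(-0.033710, Mul(1.3475e-5, I))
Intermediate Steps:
Function('R')(J, E) = 1
Function('o')(b) = Add(-3, Mul(b, Add(1, b))) (Function('o')(b) = Add(-3, Mul(Rational(1, 2), Mul(Add(b, b), Add(b, 1)))) = Add(-3, Mul(Rational(1, 2), Mul(Mul(2, b), Add(1, b)))) = Add(-3, Mul(Rational(1, 2), Mul(2, b, Add(1, b)))) = Add(-3, Mul(b, Add(1, b))))
Function('z')(a, w) = Pow(a, Rational(1, 2))
Function('c')(W) = Add(-43, Mul(-1, Pow(W, Rational(1, 2))))
Mul(Add(Function('o')(114), -12567), Pow(Add(-15976, Function('c')(-41)), -1)) = Mul(Add(Add(-3, 114, Pow(114, 2)), -12567), Pow(Add(-15976, Add(-43, Mul(-1, Pow(-41, Rational(1, 2))))), -1)) = Mul(Add(Add(-3, 114, 12996), -12567), Pow(Add(-15976, Add(-43, Mul(-1, Mul(I, Pow(41, Rational(1, 2)))))), -1)) = Mul(Add(13107, -12567), Pow(Add(-15976, Add(-43, Mul(-1, I, Pow(41, Rational(1, 2))))), -1)) = Mul(540, Pow(Add(-16019, Mul(-1, I, Pow(41, Rational(1, 2)))), -1))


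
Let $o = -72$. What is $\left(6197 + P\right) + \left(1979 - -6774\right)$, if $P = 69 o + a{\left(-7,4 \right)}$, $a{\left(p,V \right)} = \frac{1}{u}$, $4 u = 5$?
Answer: $\frac{49914}{5} \approx 9982.8$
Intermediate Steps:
$u = \frac{5}{4}$ ($u = \frac{1}{4} \cdot 5 = \frac{5}{4} \approx 1.25$)
$a{\left(p,V \right)} = \frac{4}{5}$ ($a{\left(p,V \right)} = \frac{1}{\frac{5}{4}} = \frac{4}{5}$)
$P = - \frac{24836}{5}$ ($P = 69 \left(-72\right) + \frac{4}{5} = -4968 + \frac{4}{5} = - \frac{24836}{5} \approx -4967.2$)
$\left(6197 + P\right) + \left(1979 - -6774\right) = \left(6197 - \frac{24836}{5}\right) + \left(1979 - -6774\right) = \frac{6149}{5} + \left(1979 + 6774\right) = \frac{6149}{5} + 8753 = \frac{49914}{5}$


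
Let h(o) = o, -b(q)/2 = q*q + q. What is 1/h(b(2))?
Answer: -1/12 ≈ -0.083333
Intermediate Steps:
b(q) = -2*q - 2*q**2 (b(q) = -2*(q*q + q) = -2*(q**2 + q) = -2*(q + q**2) = -2*q - 2*q**2)
1/h(b(2)) = 1/(-2*2*(1 + 2)) = 1/(-2*2*3) = 1/(-12) = -1/12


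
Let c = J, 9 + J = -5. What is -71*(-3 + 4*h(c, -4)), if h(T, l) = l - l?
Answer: 213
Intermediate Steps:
J = -14 (J = -9 - 5 = -14)
c = -14
h(T, l) = 0
-71*(-3 + 4*h(c, -4)) = -71*(-3 + 4*0) = -71*(-3 + 0) = -71*(-3) = 213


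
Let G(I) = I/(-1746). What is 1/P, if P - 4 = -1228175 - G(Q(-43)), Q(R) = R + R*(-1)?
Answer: -1/1228171 ≈ -8.1422e-7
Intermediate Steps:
Q(R) = 0 (Q(R) = R - R = 0)
G(I) = -I/1746 (G(I) = I*(-1/1746) = -I/1746)
P = -1228171 (P = 4 + (-1228175 - (-1)*0/1746) = 4 + (-1228175 - 1*0) = 4 + (-1228175 + 0) = 4 - 1228175 = -1228171)
1/P = 1/(-1228171) = -1/1228171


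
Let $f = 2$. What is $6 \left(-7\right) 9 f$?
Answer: $-756$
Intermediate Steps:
$6 \left(-7\right) 9 f = 6 \left(-7\right) 9 \cdot 2 = \left(-42\right) 18 = -756$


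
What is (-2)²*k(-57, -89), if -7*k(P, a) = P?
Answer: 228/7 ≈ 32.571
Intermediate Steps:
k(P, a) = -P/7
(-2)²*k(-57, -89) = (-2)²*(-⅐*(-57)) = 4*(57/7) = 228/7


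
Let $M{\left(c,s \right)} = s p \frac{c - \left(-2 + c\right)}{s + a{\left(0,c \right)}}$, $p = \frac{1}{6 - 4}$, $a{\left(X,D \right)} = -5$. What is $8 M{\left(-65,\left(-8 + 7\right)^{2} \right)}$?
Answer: $-2$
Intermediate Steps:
$p = \frac{1}{2} \approx 0.5$
$M{\left(c,s \right)} = \frac{s}{-5 + s}$ ($M{\left(c,s \right)} = s \frac{1}{2} \frac{c - \left(-2 + c\right)}{s - 5} = \frac{s}{2} \frac{2}{-5 + s} = \frac{s}{-5 + s}$)
$8 M{\left(-65,\left(-8 + 7\right)^{2} \right)} = 8 \frac{\left(-8 + 7\right)^{2}}{-5 + \left(-8 + 7\right)^{2}} = 8 \frac{\left(-1\right)^{2}}{-5 + \left(-1\right)^{2}} = 8 \cdot 1 \frac{1}{-5 + 1} = 8 \cdot 1 \frac{1}{-4} = 8 \cdot 1 \left(- \frac{1}{4}\right) = 8 \left(- \frac{1}{4}\right) = -2$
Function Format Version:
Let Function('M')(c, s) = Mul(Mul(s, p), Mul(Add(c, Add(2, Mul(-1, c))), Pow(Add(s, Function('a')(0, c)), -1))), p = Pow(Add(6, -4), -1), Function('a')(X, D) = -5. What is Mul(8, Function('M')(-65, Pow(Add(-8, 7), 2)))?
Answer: -2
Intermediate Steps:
p = Rational(1, 2) (p = Pow(2, -1) = Rational(1, 2) ≈ 0.50000)
Function('M')(c, s) = Mul(s, Pow(Add(-5, s), -1)) (Function('M')(c, s) = Mul(Mul(s, Rational(1, 2)), Mul(Add(c, Add(2, Mul(-1, c))), Pow(Add(s, -5), -1))) = Mul(Mul(Rational(1, 2), s), Mul(2, Pow(Add(-5, s), -1))) = Mul(s, Pow(Add(-5, s), -1)))
Mul(8, Function('M')(-65, Pow(Add(-8, 7), 2))) = Mul(8, Mul(Pow(Add(-8, 7), 2), Pow(Add(-5, Pow(Add(-8, 7), 2)), -1))) = Mul(8, Mul(Pow(-1, 2), Pow(Add(-5, Pow(-1, 2)), -1))) = Mul(8, Mul(1, Pow(Add(-5, 1), -1))) = Mul(8, Mul(1, Pow(-4, -1))) = Mul(8, Mul(1, Rational(-1, 4))) = Mul(8, Rational(-1, 4)) = -2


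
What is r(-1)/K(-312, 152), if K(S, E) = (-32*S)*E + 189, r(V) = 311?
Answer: 311/1517757 ≈ 0.00020491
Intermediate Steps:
K(S, E) = 189 - 32*E*S (K(S, E) = -32*E*S + 189 = 189 - 32*E*S)
r(-1)/K(-312, 152) = 311/(189 - 32*152*(-312)) = 311/(189 + 1517568) = 311/1517757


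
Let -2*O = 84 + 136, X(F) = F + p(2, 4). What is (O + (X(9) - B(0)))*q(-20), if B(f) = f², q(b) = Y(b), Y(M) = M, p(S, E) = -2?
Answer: 2060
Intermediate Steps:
q(b) = b
X(F) = -2 + F (X(F) = F - 2 = -2 + F)
O = -110 (O = -(84 + 136)/2 = -½*220 = -110)
(O + (X(9) - B(0)))*q(-20) = (-110 + ((-2 + 9) - 1*0²))*(-20) = (-110 + (7 - 1*0))*(-20) = (-110 + (7 + 0))*(-20) = (-110 + 7)*(-20) = -103*(-20) = 2060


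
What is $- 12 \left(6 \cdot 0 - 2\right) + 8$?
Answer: $32$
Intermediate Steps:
$- 12 \left(6 \cdot 0 - 2\right) + 8 = - 12 \left(0 - 2\right) + 8 = \left(-12\right) \left(-2\right) + 8 = 24 + 8 = 32$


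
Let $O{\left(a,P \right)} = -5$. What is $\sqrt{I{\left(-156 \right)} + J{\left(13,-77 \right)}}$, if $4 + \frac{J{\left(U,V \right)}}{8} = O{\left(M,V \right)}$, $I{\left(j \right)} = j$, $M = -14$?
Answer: $2 i \sqrt{57} \approx 15.1 i$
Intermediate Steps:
$J{\left(U,V \right)} = -72$ ($J{\left(U,V \right)} = -32 + 8 \left(-5\right) = -32 - 40 = -72$)
$\sqrt{I{\left(-156 \right)} + J{\left(13,-77 \right)}} = \sqrt{-156 - 72} = \sqrt{-228} = 2 i \sqrt{57}$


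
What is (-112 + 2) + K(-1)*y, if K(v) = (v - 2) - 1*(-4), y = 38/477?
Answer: -52432/477 ≈ -109.92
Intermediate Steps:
y = 38/477 (y = 38*(1/477) = 38/477 ≈ 0.079665)
K(v) = 2 + v (K(v) = (-2 + v) + 4 = 2 + v)
(-112 + 2) + K(-1)*y = (-112 + 2) + (2 - 1)*(38/477) = -110 + 1*(38/477) = -110 + 38/477 = -52432/477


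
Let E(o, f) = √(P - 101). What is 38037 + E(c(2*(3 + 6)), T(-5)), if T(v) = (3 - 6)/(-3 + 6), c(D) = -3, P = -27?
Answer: 38037 + 8*I*√2 ≈ 38037.0 + 11.314*I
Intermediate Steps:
T(v) = -1 (T(v) = -3/3 = -3*⅓ = -1)
E(o, f) = 8*I*√2 (E(o, f) = √(-27 - 101) = √(-128) = 8*I*√2)
38037 + E(c(2*(3 + 6)), T(-5)) = 38037 + 8*I*√2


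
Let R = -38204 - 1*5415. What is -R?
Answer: 43619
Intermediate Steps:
R = -43619 (R = -38204 - 5415 = -43619)
-R = -1*(-43619) = 43619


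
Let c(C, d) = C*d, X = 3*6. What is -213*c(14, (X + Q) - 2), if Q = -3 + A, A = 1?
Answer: -41748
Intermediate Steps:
X = 18
Q = -2 (Q = -3 + 1 = -2)
-213*c(14, (X + Q) - 2) = -2982*((18 - 2) - 2) = -2982*(16 - 2) = -2982*14 = -213*196 = -41748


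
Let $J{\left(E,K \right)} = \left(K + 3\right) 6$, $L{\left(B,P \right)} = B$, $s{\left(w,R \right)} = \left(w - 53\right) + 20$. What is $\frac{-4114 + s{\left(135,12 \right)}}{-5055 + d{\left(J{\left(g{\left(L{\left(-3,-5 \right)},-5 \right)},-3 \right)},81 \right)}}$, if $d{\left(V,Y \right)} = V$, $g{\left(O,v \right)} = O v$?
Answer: $\frac{4012}{5055} \approx 0.79367$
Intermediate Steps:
$s{\left(w,R \right)} = -33 + w$ ($s{\left(w,R \right)} = \left(-53 + w\right) + 20 = -33 + w$)
$J{\left(E,K \right)} = 18 + 6 K$ ($J{\left(E,K \right)} = \left(3 + K\right) 6 = 18 + 6 K$)
$\frac{-4114 + s{\left(135,12 \right)}}{-5055 + d{\left(J{\left(g{\left(L{\left(-3,-5 \right)},-5 \right)},-3 \right)},81 \right)}} = \frac{-4114 + \left(-33 + 135\right)}{-5055 + \left(18 + 6 \left(-3\right)\right)} = \frac{-4114 + 102}{-5055 + \left(18 - 18\right)} = - \frac{4012}{-5055 + 0} = - \frac{4012}{-5055} = \left(-4012\right) \left(- \frac{1}{5055}\right) = \frac{4012}{5055}$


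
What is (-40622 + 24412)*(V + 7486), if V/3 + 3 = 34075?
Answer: -1778269420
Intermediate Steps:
V = 102216 (V = -9 + 3*34075 = -9 + 102225 = 102216)
(-40622 + 24412)*(V + 7486) = (-40622 + 24412)*(102216 + 7486) = -16210*109702 = -1778269420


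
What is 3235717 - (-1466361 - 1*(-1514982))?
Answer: 3187096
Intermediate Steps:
3235717 - (-1466361 - 1*(-1514982)) = 3235717 - (-1466361 + 1514982) = 3235717 - 1*48621 = 3235717 - 48621 = 3187096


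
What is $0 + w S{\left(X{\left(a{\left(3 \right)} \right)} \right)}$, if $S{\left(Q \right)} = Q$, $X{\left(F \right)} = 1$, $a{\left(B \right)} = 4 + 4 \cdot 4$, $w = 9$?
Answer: $9$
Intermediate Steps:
$a{\left(B \right)} = 20$ ($a{\left(B \right)} = 4 + 16 = 20$)
$0 + w S{\left(X{\left(a{\left(3 \right)} \right)} \right)} = 0 + 9 \cdot 1 = 0 + 9 = 9$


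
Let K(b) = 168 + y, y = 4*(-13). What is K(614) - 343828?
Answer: -343712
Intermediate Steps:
y = -52
K(b) = 116 (K(b) = 168 - 52 = 116)
K(614) - 343828 = 116 - 343828 = -343712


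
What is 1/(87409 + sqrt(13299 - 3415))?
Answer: 12487/1091474771 - 2*sqrt(2471)/7640323397 ≈ 1.1427e-5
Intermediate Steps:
1/(87409 + sqrt(13299 - 3415)) = 1/(87409 + sqrt(9884)) = 1/(87409 + 2*sqrt(2471))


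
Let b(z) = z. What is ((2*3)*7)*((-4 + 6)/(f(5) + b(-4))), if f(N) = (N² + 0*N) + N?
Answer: 42/13 ≈ 3.2308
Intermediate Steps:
f(N) = N + N² (f(N) = (N² + 0) + N = N² + N = N + N²)
((2*3)*7)*((-4 + 6)/(f(5) + b(-4))) = ((2*3)*7)*((-4 + 6)/(5*(1 + 5) - 4)) = (6*7)*(2/(5*6 - 4)) = 42*(2/(30 - 4)) = 42*(2/26) = 42*(2*(1/26)) = 42*(1/13) = 42/13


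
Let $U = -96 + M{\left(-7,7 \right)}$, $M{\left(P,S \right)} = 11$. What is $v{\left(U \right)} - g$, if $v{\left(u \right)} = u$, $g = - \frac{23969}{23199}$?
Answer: $- \frac{177086}{2109} \approx -83.967$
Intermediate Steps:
$g = - \frac{2179}{2109}$ ($g = \left(-23969\right) \frac{1}{23199} = - \frac{2179}{2109} \approx -1.0332$)
$U = -85$ ($U = -96 + 11 = -85$)
$v{\left(U \right)} - g = -85 - - \frac{2179}{2109} = -85 + \frac{2179}{2109} = - \frac{177086}{2109}$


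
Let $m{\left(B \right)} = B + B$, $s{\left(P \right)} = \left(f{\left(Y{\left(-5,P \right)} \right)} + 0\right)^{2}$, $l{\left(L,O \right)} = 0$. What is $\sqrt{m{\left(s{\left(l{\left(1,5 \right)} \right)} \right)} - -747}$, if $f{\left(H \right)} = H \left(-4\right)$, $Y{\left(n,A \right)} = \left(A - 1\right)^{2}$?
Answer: $\sqrt{779} \approx 27.911$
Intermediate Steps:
$Y{\left(n,A \right)} = \left(-1 + A\right)^{2}$
$f{\left(H \right)} = - 4 H$
$s{\left(P \right)} = 16 \left(-1 + P\right)^{4}$ ($s{\left(P \right)} = \left(- 4 \left(-1 + P\right)^{2} + 0\right)^{2} = \left(- 4 \left(-1 + P\right)^{2}\right)^{2} = 16 \left(-1 + P\right)^{4}$)
$m{\left(B \right)} = 2 B$
$\sqrt{m{\left(s{\left(l{\left(1,5 \right)} \right)} \right)} - -747} = \sqrt{2 \cdot 16 \left(-1 + 0\right)^{4} - -747} = \sqrt{2 \cdot 16 \left(-1\right)^{4} + 747} = \sqrt{2 \cdot 16 \cdot 1 + 747} = \sqrt{2 \cdot 16 + 747} = \sqrt{32 + 747} = \sqrt{779}$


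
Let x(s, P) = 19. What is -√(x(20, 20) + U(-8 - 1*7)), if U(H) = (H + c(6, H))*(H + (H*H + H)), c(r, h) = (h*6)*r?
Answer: -I*√108206 ≈ -328.95*I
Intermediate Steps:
c(r, h) = 6*h*r (c(r, h) = (6*h)*r = 6*h*r)
U(H) = 37*H*(H² + 2*H) (U(H) = (H + 6*H*6)*(H + (H*H + H)) = (H + 36*H)*(H + (H² + H)) = (37*H)*(H + (H + H²)) = (37*H)*(H² + 2*H) = 37*H*(H² + 2*H))
-√(x(20, 20) + U(-8 - 1*7)) = -√(19 + 37*(-8 - 1*7)²*(2 + (-8 - 1*7))) = -√(19 + 37*(-8 - 7)²*(2 + (-8 - 7))) = -√(19 + 37*(-15)²*(2 - 15)) = -√(19 + 37*225*(-13)) = -√(19 - 108225) = -√(-108206) = -I*√108206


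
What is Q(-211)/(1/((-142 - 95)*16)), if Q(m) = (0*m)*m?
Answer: 0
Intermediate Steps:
Q(m) = 0 (Q(m) = 0*m = 0)
Q(-211)/(1/((-142 - 95)*16)) = 0/(1/((-142 - 95)*16)) = 0/(1/(-237*16)) = 0/(1/(-3792)) = 0/(-1/3792) = 0*(-3792) = 0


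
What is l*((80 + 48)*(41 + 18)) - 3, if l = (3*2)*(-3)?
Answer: -135939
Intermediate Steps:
l = -18 (l = 6*(-3) = -18)
l*((80 + 48)*(41 + 18)) - 3 = -18*(80 + 48)*(41 + 18) - 3 = -2304*59 - 3 = -18*7552 - 3 = -135936 - 3 = -135939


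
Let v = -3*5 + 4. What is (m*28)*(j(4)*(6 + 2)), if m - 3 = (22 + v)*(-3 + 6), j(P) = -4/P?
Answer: -8064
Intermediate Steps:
v = -11 (v = -15 + 4 = -11)
m = 36 (m = 3 + (22 - 11)*(-3 + 6) = 3 + 11*3 = 3 + 33 = 36)
(m*28)*(j(4)*(6 + 2)) = (36*28)*((-4/4)*(6 + 2)) = 1008*(-4*¼*8) = 1008*(-1*8) = 1008*(-8) = -8064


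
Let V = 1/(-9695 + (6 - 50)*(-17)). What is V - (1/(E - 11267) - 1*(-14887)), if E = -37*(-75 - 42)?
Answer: -924099893673/62074286 ≈ -14887.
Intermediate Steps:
E = 4329 (E = -37*(-117) = 4329)
V = -1/8947 (V = 1/(-9695 - 44*(-17)) = 1/(-9695 + 748) = 1/(-8947) = -1/8947 ≈ -0.00011177)
V - (1/(E - 11267) - 1*(-14887)) = -1/8947 - (1/(4329 - 11267) - 1*(-14887)) = -1/8947 - (1/(-6938) + 14887) = -1/8947 - (-1/6938 + 14887) = -1/8947 - 1*103286005/6938 = -1/8947 - 103286005/6938 = -924099893673/62074286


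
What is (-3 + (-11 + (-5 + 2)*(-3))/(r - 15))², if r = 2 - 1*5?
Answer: 676/81 ≈ 8.3457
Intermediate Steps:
r = -3 (r = 2 - 5 = -3)
(-3 + (-11 + (-5 + 2)*(-3))/(r - 15))² = (-3 + (-11 + (-5 + 2)*(-3))/(-3 - 15))² = (-3 + (-11 - 3*(-3))/(-18))² = (-3 + (-11 + 9)*(-1/18))² = (-3 - 2*(-1/18))² = (-3 + ⅑)² = (-26/9)² = 676/81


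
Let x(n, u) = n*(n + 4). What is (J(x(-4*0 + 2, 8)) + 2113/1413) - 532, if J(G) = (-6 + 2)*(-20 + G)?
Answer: -704387/1413 ≈ -498.50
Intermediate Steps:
x(n, u) = n*(4 + n)
J(G) = 80 - 4*G (J(G) = -4*(-20 + G) = 80 - 4*G)
(J(x(-4*0 + 2, 8)) + 2113/1413) - 532 = ((80 - 4*(-4*0 + 2)*(4 + (-4*0 + 2))) + 2113/1413) - 532 = ((80 - 4*(0 + 2)*(4 + (0 + 2))) + 2113*(1/1413)) - 532 = ((80 - 8*(4 + 2)) + 2113/1413) - 532 = ((80 - 8*6) + 2113/1413) - 532 = ((80 - 4*12) + 2113/1413) - 532 = ((80 - 48) + 2113/1413) - 532 = (32 + 2113/1413) - 532 = 47329/1413 - 532 = -704387/1413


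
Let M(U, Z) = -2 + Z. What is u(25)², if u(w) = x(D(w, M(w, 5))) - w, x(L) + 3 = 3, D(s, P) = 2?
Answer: 625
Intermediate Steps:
x(L) = 0 (x(L) = -3 + 3 = 0)
u(w) = -w (u(w) = 0 - w = -w)
u(25)² = (-1*25)² = (-25)² = 625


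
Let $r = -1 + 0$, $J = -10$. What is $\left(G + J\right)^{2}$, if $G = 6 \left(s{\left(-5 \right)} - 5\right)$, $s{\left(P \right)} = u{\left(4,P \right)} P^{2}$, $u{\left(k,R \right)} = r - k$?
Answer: $624100$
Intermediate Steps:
$r = -1$
$u{\left(k,R \right)} = -1 - k$
$s{\left(P \right)} = - 5 P^{2}$ ($s{\left(P \right)} = \left(-1 - 4\right) P^{2} = - 5 P^{2}$)
$G = -780$ ($G = 6 \left(- 5 \left(-5\right)^{2} - 5\right) = 6 \left(\left(-5\right) 25 - 5\right) = 6 \left(-125 - 5\right) = 6 \left(-130\right) = -780$)
$\left(G + J\right)^{2} = \left(-780 - 10\right)^{2} = \left(-790\right)^{2} = 624100$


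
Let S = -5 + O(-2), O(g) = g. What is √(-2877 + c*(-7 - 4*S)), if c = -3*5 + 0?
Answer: 2*I*√798 ≈ 56.498*I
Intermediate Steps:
S = -7 (S = -5 - 2 = -7)
c = -15 (c = -15 + 0 = -15)
√(-2877 + c*(-7 - 4*S)) = √(-2877 - 15*(-7 - 4*(-7))) = √(-2877 - 15*(-7 + 28)) = √(-2877 - 15*21) = √(-2877 - 315) = √(-3192) = 2*I*√798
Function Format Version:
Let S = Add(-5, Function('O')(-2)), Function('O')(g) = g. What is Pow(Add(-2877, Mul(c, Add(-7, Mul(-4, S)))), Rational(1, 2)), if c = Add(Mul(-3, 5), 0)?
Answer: Mul(2, I, Pow(798, Rational(1, 2))) ≈ Mul(56.498, I)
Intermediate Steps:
S = -7 (S = Add(-5, -2) = -7)
c = -15 (c = Add(-15, 0) = -15)
Pow(Add(-2877, Mul(c, Add(-7, Mul(-4, S)))), Rational(1, 2)) = Pow(Add(-2877, Mul(-15, Add(-7, Mul(-4, -7)))), Rational(1, 2)) = Pow(Add(-2877, Mul(-15, Add(-7, 28))), Rational(1, 2)) = Pow(Add(-2877, Mul(-15, 21)), Rational(1, 2)) = Pow(Add(-2877, -315), Rational(1, 2)) = Pow(-3192, Rational(1, 2)) = Mul(2, I, Pow(798, Rational(1, 2)))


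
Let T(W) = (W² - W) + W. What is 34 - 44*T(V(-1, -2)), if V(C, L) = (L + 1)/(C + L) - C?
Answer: -398/9 ≈ -44.222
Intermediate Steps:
V(C, L) = -C + (1 + L)/(C + L) (V(C, L) = (1 + L)/(C + L) - C = -C + (1 + L)/(C + L))
T(W) = W²
34 - 44*T(V(-1, -2)) = 34 - 44*(1 - 2 - 1*(-1)² - 1*(-1)*(-2))²/(-1 - 2)² = 34 - 44*(1 - 2 - 1*1 - 2)²/9 = 34 - 44*(1 - 2 - 1 - 2)²/9 = 34 - 44*(-⅓*(-4))² = 34 - 44*(4/3)² = 34 - 44*16/9 = 34 - 704/9 = -398/9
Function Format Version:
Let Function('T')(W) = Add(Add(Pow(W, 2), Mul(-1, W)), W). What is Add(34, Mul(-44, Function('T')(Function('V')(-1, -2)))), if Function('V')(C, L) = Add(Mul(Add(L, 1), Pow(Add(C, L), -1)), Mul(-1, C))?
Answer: Rational(-398, 9) ≈ -44.222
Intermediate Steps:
Function('V')(C, L) = Add(Mul(-1, C), Mul(Pow(Add(C, L), -1), Add(1, L))) (Function('V')(C, L) = Add(Mul(Add(1, L), Pow(Add(C, L), -1)), Mul(-1, C)) = Add(Mul(Pow(Add(C, L), -1), Add(1, L)), Mul(-1, C)) = Add(Mul(-1, C), Mul(Pow(Add(C, L), -1), Add(1, L))))
Function('T')(W) = Pow(W, 2)
Add(34, Mul(-44, Function('T')(Function('V')(-1, -2)))) = Add(34, Mul(-44, Pow(Mul(Pow(Add(-1, -2), -1), Add(1, -2, Mul(-1, Pow(-1, 2)), Mul(-1, -1, -2))), 2))) = Add(34, Mul(-44, Pow(Mul(Pow(-3, -1), Add(1, -2, Mul(-1, 1), -2)), 2))) = Add(34, Mul(-44, Pow(Mul(Rational(-1, 3), Add(1, -2, -1, -2)), 2))) = Add(34, Mul(-44, Pow(Mul(Rational(-1, 3), -4), 2))) = Add(34, Mul(-44, Pow(Rational(4, 3), 2))) = Add(34, Mul(-44, Rational(16, 9))) = Add(34, Rational(-704, 9)) = Rational(-398, 9)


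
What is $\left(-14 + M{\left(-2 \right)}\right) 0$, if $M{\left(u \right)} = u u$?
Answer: $0$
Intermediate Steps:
$M{\left(u \right)} = u^{2}$
$\left(-14 + M{\left(-2 \right)}\right) 0 = \left(-14 + \left(-2\right)^{2}\right) 0 = \left(-14 + 4\right) 0 = \left(-10\right) 0 = 0$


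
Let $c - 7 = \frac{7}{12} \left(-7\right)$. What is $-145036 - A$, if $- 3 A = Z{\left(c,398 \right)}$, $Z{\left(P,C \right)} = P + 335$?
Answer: $- \frac{5217241}{36} \approx -1.4492 \cdot 10^{5}$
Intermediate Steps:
$c = \frac{35}{12}$ ($c = 7 + \frac{7}{12} \left(-7\right) = 7 - \frac{49}{12} = \frac{35}{12} \approx 2.9167$)
$Z{\left(P,C \right)} = 335 + P$
$A = - \frac{4055}{36}$ ($A = - \frac{335 + \frac{35}{12}}{3} = \left(- \frac{1}{3}\right) \frac{4055}{12} = - \frac{4055}{36} \approx -112.64$)
$-145036 - A = -145036 - - \frac{4055}{36} = -145036 + \frac{4055}{36} = - \frac{5217241}{36}$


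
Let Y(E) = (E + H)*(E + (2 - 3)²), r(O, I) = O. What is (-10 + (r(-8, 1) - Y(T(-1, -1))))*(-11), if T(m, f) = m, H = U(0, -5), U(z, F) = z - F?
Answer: 198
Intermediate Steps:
H = 5 (H = 0 - 1*(-5) = 0 + 5 = 5)
Y(E) = (1 + E)*(5 + E) (Y(E) = (E + 5)*(E + (2 - 3)²) = (5 + E)*(E + (-1)²) = (5 + E)*(E + 1) = (5 + E)*(1 + E) = (1 + E)*(5 + E))
(-10 + (r(-8, 1) - Y(T(-1, -1))))*(-11) = (-10 + (-8 - (5 + (-1)² + 6*(-1))))*(-11) = (-10 + (-8 - (5 + 1 - 6)))*(-11) = (-10 + (-8 - 1*0))*(-11) = (-10 + (-8 + 0))*(-11) = (-10 - 8)*(-11) = -18*(-11) = 198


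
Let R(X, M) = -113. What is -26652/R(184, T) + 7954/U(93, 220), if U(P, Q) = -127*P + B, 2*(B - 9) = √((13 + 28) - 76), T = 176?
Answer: 2115242933148/8993974309 - 15908*I*√35/557148851 ≈ 235.18 - 0.00016892*I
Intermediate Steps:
B = 9 + I*√35/2 (B = 9 + √((13 + 28) - 76)/2 = 9 + √(41 - 76)/2 = 9 + √(-35)/2 = 9 + (I*√35)/2 = 9 + I*√35/2 ≈ 9.0 + 2.958*I)
U(P, Q) = 9 - 127*P + I*√35/2 (U(P, Q) = -127*P + (9 + I*√35/2) = 9 - 127*P + I*√35/2)
-26652/R(184, T) + 7954/U(93, 220) = -26652/(-113) + 7954/(9 - 127*93 + I*√35/2) = -26652*(-1/113) + 7954/(9 - 11811 + I*√35/2) = 26652/113 + 7954/(-11802 + I*√35/2)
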